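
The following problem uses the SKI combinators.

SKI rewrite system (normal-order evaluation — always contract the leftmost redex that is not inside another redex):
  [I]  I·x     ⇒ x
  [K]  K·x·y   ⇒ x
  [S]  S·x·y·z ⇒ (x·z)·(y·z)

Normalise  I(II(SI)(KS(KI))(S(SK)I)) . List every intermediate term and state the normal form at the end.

  start: I(II(SI)(KS(KI))(S(SK)I))
  [1] II(SI)(KS(KI))(S(SK)I)
  [2] I(SI)(KS(KI))(S(SK)I)
  [3] SI(KS(KI))(S(SK)I)
  [4] I(S(SK)I)(KS(KI)(S(SK)I))
  [5] S(SK)I(KS(KI)(S(SK)I))
  [6] SK(KS(KI)(S(SK)I))(I(KS(KI)(S(SK)I)))
  [7] K(I(KS(KI)(S(SK)I)))(KS(KI)(S(SK)I)(I(KS(KI)(S(SK)I))))
  [8] I(KS(KI)(S(SK)I))
  [9] KS(KI)(S(SK)I)
  [10] S(S(SK)I)

Answer: normal form = S(S(SK)I)  (in 10 steps)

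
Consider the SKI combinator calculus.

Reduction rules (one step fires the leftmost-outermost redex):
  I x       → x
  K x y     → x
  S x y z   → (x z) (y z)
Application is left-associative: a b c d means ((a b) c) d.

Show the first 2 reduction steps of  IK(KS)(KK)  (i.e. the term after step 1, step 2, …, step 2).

  start: IK(KS)(KK)
  [1] K(KS)(KK)
  [2] KS

Answer: after 2 steps: KS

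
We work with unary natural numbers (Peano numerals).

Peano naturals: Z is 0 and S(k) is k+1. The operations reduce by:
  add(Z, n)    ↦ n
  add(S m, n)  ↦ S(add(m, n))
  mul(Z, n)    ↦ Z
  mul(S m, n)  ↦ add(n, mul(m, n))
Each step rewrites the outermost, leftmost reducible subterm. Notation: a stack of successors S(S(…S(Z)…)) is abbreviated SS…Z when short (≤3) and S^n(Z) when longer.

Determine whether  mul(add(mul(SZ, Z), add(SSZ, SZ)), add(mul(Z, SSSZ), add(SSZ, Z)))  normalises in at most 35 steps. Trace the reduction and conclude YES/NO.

  start: mul(add(mul(SZ, Z), add(SSZ, SZ)), add(mul(Z, SSSZ), add(SSZ, Z)))
  →1  mul(add(add(Z, mul(Z, Z)), add(SSZ, SZ)), add(mul(Z, SSSZ), add(SSZ, Z)))
  →2  mul(add(mul(Z, Z), add(SSZ, SZ)), add(mul(Z, SSSZ), add(SSZ, Z)))
  →3  mul(add(Z, add(SSZ, SZ)), add(mul(Z, SSSZ), add(SSZ, Z)))
  →4  mul(add(SSZ, SZ), add(mul(Z, SSSZ), add(SSZ, Z)))
  →5  mul(S(add(SZ, SZ)), add(mul(Z, SSSZ), add(SSZ, Z)))
  →6  add(add(mul(Z, SSSZ), add(SSZ, Z)), mul(add(SZ, SZ), add(mul(Z, SSSZ), add(SSZ, Z))))
  →7  add(add(Z, add(SSZ, Z)), mul(add(SZ, SZ), add(mul(Z, SSSZ), add(SSZ, Z))))
  →8  add(add(SSZ, Z), mul(add(SZ, SZ), add(mul(Z, SSSZ), add(SSZ, Z))))
  →9  add(S(add(SZ, Z)), mul(add(SZ, SZ), add(mul(Z, SSSZ), add(SSZ, Z))))
  →10  S(add(add(SZ, Z), mul(add(SZ, SZ), add(mul(Z, SSSZ), add(SSZ, Z)))))
  →11  S(add(S(add(Z, Z)), mul(add(SZ, SZ), add(mul(Z, SSSZ), add(SSZ, Z)))))
  →12  S(S(add(add(Z, Z), mul(add(SZ, SZ), add(mul(Z, SSSZ), add(SSZ, Z))))))
  →13  S(S(add(Z, mul(add(SZ, SZ), add(mul(Z, SSSZ), add(SSZ, Z))))))
  →14  S(S(mul(add(SZ, SZ), add(mul(Z, SSSZ), add(SSZ, Z)))))
  →15  S(S(mul(S(add(Z, SZ)), add(mul(Z, SSSZ), add(SSZ, Z)))))
  →16  S(S(add(add(mul(Z, SSSZ), add(SSZ, Z)), mul(add(Z, SZ), add(mul(Z, SSSZ), add(SSZ, Z))))))
  →17  S(S(add(add(Z, add(SSZ, Z)), mul(add(Z, SZ), add(mul(Z, SSSZ), add(SSZ, Z))))))
  →18  S(S(add(add(SSZ, Z), mul(add(Z, SZ), add(mul(Z, SSSZ), add(SSZ, Z))))))
  →19  S(S(add(S(add(SZ, Z)), mul(add(Z, SZ), add(mul(Z, SSSZ), add(SSZ, Z))))))
  →20  S(S(S(add(add(SZ, Z), mul(add(Z, SZ), add(mul(Z, SSSZ), add(SSZ, Z)))))))
  →21  S(S(S(add(S(add(Z, Z)), mul(add(Z, SZ), add(mul(Z, SSSZ), add(SSZ, Z)))))))
  →22  S(S(S(S(add(add(Z, Z), mul(add(Z, SZ), add(mul(Z, SSSZ), add(SSZ, Z))))))))
  →23  S(S(S(S(add(Z, mul(add(Z, SZ), add(mul(Z, SSSZ), add(SSZ, Z))))))))
  →24  S(S(S(S(mul(add(Z, SZ), add(mul(Z, SSSZ), add(SSZ, Z)))))))
  →25  S(S(S(S(mul(SZ, add(mul(Z, SSSZ), add(SSZ, Z)))))))
  →26  S(S(S(S(add(add(mul(Z, SSSZ), add(SSZ, Z)), mul(Z, add(mul(Z, SSSZ), add(SSZ, Z))))))))
  →27  S(S(S(S(add(add(Z, add(SSZ, Z)), mul(Z, add(mul(Z, SSSZ), add(SSZ, Z))))))))
  →28  S(S(S(S(add(add(SSZ, Z), mul(Z, add(mul(Z, SSSZ), add(SSZ, Z))))))))
  →29  S(S(S(S(add(S(add(SZ, Z)), mul(Z, add(mul(Z, SSSZ), add(SSZ, Z))))))))
  →30  S(S(S(S(S(add(add(SZ, Z), mul(Z, add(mul(Z, SSSZ), add(SSZ, Z)))))))))
  →31  S(S(S(S(S(add(S(add(Z, Z)), mul(Z, add(mul(Z, SSSZ), add(SSZ, Z)))))))))
  →32  S(S(S(S(S(S(add(add(Z, Z), mul(Z, add(mul(Z, SSSZ), add(SSZ, Z))))))))))
  →33  S(S(S(S(S(S(add(Z, mul(Z, add(mul(Z, SSSZ), add(SSZ, Z))))))))))
  →34  S(S(S(S(S(S(mul(Z, add(mul(Z, SSSZ), add(SSZ, Z)))))))))
  →35  S^6(Z)

Answer: YES — reaches normal form S^6(Z) in 35 ≤ 35 steps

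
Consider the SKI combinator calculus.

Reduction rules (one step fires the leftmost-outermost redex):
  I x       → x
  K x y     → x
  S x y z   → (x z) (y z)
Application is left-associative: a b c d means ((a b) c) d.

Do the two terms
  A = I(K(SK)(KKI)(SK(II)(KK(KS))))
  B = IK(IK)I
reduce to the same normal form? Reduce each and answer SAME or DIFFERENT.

Term A:
  start: I(K(SK)(KKI)(SK(II)(KK(KS))))
  step 1: K(SK)(KKI)(SK(II)(KK(KS)))
  step 2: SK(SK(II)(KK(KS)))
  step 3: SK(K(KK(KS))(II(KK(KS))))
  step 4: SK(KK(KS))
  step 5: SKK

Term B:
  start: IK(IK)I
  step 1: K(IK)I
  step 2: IK
  step 3: K

Answer: DIFFERENT — A ⇓ SKK, B ⇓ K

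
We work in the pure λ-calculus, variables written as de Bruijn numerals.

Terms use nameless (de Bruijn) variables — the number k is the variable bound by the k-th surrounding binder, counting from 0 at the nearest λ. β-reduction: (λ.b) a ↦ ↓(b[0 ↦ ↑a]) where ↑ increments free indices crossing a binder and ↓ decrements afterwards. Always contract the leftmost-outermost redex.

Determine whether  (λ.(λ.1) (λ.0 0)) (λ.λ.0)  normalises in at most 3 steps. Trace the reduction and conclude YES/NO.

Answer: YES — reaches normal form λ.λ.0 in 2 ≤ 3 steps

Reduction:
  start: (λ.(λ.1) (λ.0 0)) (λ.λ.0)
  →1  (λ.λ.λ.0) (λ.0 0)
  →2  λ.λ.0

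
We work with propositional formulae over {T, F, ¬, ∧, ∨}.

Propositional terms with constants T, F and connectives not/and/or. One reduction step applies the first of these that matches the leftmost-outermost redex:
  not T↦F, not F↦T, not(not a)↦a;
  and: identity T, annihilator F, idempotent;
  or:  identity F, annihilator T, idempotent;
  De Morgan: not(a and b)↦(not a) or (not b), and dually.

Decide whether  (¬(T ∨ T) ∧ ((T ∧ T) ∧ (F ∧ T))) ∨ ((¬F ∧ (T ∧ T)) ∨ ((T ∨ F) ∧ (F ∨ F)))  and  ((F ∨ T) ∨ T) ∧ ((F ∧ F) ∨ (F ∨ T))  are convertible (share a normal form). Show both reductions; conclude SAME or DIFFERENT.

Answer: SAME — A ⇓ T, B ⇓ T

Reduction:
Term A:
  start: (¬(T ∨ T) ∧ ((T ∧ T) ∧ (F ∧ T))) ∨ ((¬F ∧ (T ∧ T)) ∨ ((T ∨ F) ∧ (F ∨ F)))
  step 1: ((¬T ∧ ¬T) ∧ ((T ∧ T) ∧ (F ∧ T))) ∨ ((¬F ∧ (T ∧ T)) ∨ ((T ∨ F) ∧ (F ∨ F)))
  step 2: (¬T ∧ ((T ∧ T) ∧ (F ∧ T))) ∨ ((¬F ∧ (T ∧ T)) ∨ ((T ∨ F) ∧ (F ∨ F)))
  step 3: (F ∧ ((T ∧ T) ∧ (F ∧ T))) ∨ ((¬F ∧ (T ∧ T)) ∨ ((T ∨ F) ∧ (F ∨ F)))
  step 4: F ∨ ((¬F ∧ (T ∧ T)) ∨ ((T ∨ F) ∧ (F ∨ F)))
  step 5: (¬F ∧ (T ∧ T)) ∨ ((T ∨ F) ∧ (F ∨ F))
  step 6: (T ∧ (T ∧ T)) ∨ ((T ∨ F) ∧ (F ∨ F))
  step 7: (T ∧ T) ∨ ((T ∨ F) ∧ (F ∨ F))
  step 8: T ∨ ((T ∨ F) ∧ (F ∨ F))
  step 9: T

Term B:
  start: ((F ∨ T) ∨ T) ∧ ((F ∧ F) ∨ (F ∨ T))
  step 1: T ∧ ((F ∧ F) ∨ (F ∨ T))
  step 2: (F ∧ F) ∨ (F ∨ T)
  step 3: F ∨ (F ∨ T)
  step 4: F ∨ T
  step 5: T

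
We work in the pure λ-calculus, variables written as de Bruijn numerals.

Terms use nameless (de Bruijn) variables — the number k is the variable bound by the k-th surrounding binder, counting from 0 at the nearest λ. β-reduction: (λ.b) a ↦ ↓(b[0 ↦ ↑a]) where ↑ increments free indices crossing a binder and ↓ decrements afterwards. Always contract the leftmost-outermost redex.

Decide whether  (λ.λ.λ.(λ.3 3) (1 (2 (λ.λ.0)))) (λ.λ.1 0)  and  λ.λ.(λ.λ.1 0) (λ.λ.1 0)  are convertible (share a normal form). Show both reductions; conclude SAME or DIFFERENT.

Term A:
  start: (λ.λ.λ.(λ.3 3) (1 (2 (λ.λ.0)))) (λ.λ.1 0)
  →1  λ.λ.(λ.(λ.λ.1 0) (λ.λ.1 0)) (1 ((λ.λ.1 0) (λ.λ.0)))
  →2  λ.λ.(λ.λ.1 0) (λ.λ.1 0)
  →3  λ.λ.λ.(λ.λ.1 0) 0
  →4  λ.λ.λ.λ.1 0

Term B:
  start: λ.λ.(λ.λ.1 0) (λ.λ.1 0)
  →1  λ.λ.λ.(λ.λ.1 0) 0
  →2  λ.λ.λ.λ.1 0

Answer: SAME — A ⇓ λ.λ.λ.λ.1 0, B ⇓ λ.λ.λ.λ.1 0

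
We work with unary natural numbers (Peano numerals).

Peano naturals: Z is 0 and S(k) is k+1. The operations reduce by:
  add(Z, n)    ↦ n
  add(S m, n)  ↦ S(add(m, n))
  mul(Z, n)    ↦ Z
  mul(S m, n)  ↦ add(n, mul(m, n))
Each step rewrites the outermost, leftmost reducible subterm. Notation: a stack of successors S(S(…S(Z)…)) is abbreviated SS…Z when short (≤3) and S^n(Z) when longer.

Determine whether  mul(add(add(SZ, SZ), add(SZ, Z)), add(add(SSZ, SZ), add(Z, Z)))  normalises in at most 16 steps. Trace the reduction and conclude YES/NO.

Answer: NO — after 16 steps the term is S(S(S(mul(add(SZ, add(SZ, Z)), add(add(SSZ, SZ), add(Z, Z)))))), not yet normal

Working:
  start: mul(add(add(SZ, SZ), add(SZ, Z)), add(add(SSZ, SZ), add(Z, Z)))
  step 1: mul(add(S(add(Z, SZ)), add(SZ, Z)), add(add(SSZ, SZ), add(Z, Z)))
  step 2: mul(S(add(add(Z, SZ), add(SZ, Z))), add(add(SSZ, SZ), add(Z, Z)))
  step 3: add(add(add(SSZ, SZ), add(Z, Z)), mul(add(add(Z, SZ), add(SZ, Z)), add(add(SSZ, SZ), add(Z, Z))))
  step 4: add(add(S(add(SZ, SZ)), add(Z, Z)), mul(add(add(Z, SZ), add(SZ, Z)), add(add(SSZ, SZ), add(Z, Z))))
  step 5: add(S(add(add(SZ, SZ), add(Z, Z))), mul(add(add(Z, SZ), add(SZ, Z)), add(add(SSZ, SZ), add(Z, Z))))
  step 6: S(add(add(add(SZ, SZ), add(Z, Z)), mul(add(add(Z, SZ), add(SZ, Z)), add(add(SSZ, SZ), add(Z, Z)))))
  step 7: S(add(add(S(add(Z, SZ)), add(Z, Z)), mul(add(add(Z, SZ), add(SZ, Z)), add(add(SSZ, SZ), add(Z, Z)))))
  step 8: S(add(S(add(add(Z, SZ), add(Z, Z))), mul(add(add(Z, SZ), add(SZ, Z)), add(add(SSZ, SZ), add(Z, Z)))))
  step 9: S(S(add(add(add(Z, SZ), add(Z, Z)), mul(add(add(Z, SZ), add(SZ, Z)), add(add(SSZ, SZ), add(Z, Z))))))
  step 10: S(S(add(add(SZ, add(Z, Z)), mul(add(add(Z, SZ), add(SZ, Z)), add(add(SSZ, SZ), add(Z, Z))))))
  step 11: S(S(add(S(add(Z, add(Z, Z))), mul(add(add(Z, SZ), add(SZ, Z)), add(add(SSZ, SZ), add(Z, Z))))))
  step 12: S(S(S(add(add(Z, add(Z, Z)), mul(add(add(Z, SZ), add(SZ, Z)), add(add(SSZ, SZ), add(Z, Z)))))))
  step 13: S(S(S(add(add(Z, Z), mul(add(add(Z, SZ), add(SZ, Z)), add(add(SSZ, SZ), add(Z, Z)))))))
  step 14: S(S(S(add(Z, mul(add(add(Z, SZ), add(SZ, Z)), add(add(SSZ, SZ), add(Z, Z)))))))
  step 15: S(S(S(mul(add(add(Z, SZ), add(SZ, Z)), add(add(SSZ, SZ), add(Z, Z))))))
  step 16: S(S(S(mul(add(SZ, add(SZ, Z)), add(add(SSZ, SZ), add(Z, Z))))))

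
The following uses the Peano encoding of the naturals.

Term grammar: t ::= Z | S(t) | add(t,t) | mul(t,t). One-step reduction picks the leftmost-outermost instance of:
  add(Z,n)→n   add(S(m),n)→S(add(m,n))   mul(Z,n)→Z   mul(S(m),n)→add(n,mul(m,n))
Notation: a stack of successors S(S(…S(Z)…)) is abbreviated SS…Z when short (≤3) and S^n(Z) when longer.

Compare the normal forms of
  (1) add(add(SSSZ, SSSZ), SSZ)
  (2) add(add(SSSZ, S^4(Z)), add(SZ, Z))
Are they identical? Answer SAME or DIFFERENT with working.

Answer: SAME — A ⇓ S^8(Z), B ⇓ S^8(Z)

Working:
Term A:
  start: add(add(SSSZ, SSSZ), SSZ)
  step 1: add(S(add(SSZ, SSSZ)), SSZ)
  step 2: S(add(add(SSZ, SSSZ), SSZ))
  step 3: S(add(S(add(SZ, SSSZ)), SSZ))
  step 4: S(S(add(add(SZ, SSSZ), SSZ)))
  step 5: S(S(add(S(add(Z, SSSZ)), SSZ)))
  step 6: S(S(S(add(add(Z, SSSZ), SSZ))))
  step 7: S(S(S(add(SSSZ, SSZ))))
  step 8: S(S(S(S(add(SSZ, SSZ)))))
  step 9: S(S(S(S(S(add(SZ, SSZ))))))
  step 10: S(S(S(S(S(S(add(Z, SSZ)))))))
  step 11: S^8(Z)

Term B:
  start: add(add(SSSZ, S^4(Z)), add(SZ, Z))
  step 1: add(S(add(SSZ, S^4(Z))), add(SZ, Z))
  step 2: S(add(add(SSZ, S^4(Z)), add(SZ, Z)))
  step 3: S(add(S(add(SZ, S^4(Z))), add(SZ, Z)))
  step 4: S(S(add(add(SZ, S^4(Z)), add(SZ, Z))))
  step 5: S(S(add(S(add(Z, S^4(Z))), add(SZ, Z))))
  step 6: S(S(S(add(add(Z, S^4(Z)), add(SZ, Z)))))
  step 7: S(S(S(add(S^4(Z), add(SZ, Z)))))
  step 8: S(S(S(S(add(SSSZ, add(SZ, Z))))))
  step 9: S(S(S(S(S(add(SSZ, add(SZ, Z)))))))
  step 10: S(S(S(S(S(S(add(SZ, add(SZ, Z))))))))
  step 11: S(S(S(S(S(S(S(add(Z, add(SZ, Z)))))))))
  step 12: S(S(S(S(S(S(S(add(SZ, Z))))))))
  step 13: S(S(S(S(S(S(S(S(add(Z, Z)))))))))
  step 14: S^8(Z)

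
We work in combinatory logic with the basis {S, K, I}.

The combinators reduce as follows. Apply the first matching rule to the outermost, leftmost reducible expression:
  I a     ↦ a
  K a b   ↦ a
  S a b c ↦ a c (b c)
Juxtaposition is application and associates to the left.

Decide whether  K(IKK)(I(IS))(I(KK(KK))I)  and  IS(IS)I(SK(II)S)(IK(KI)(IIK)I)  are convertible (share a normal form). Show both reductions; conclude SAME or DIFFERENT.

Term A:
  start: K(IKK)(I(IS))(I(KK(KK))I)
  [1] IKK(I(KK(KK))I)
  [2] KK(I(KK(KK))I)
  [3] K

Term B:
  start: IS(IS)I(SK(II)S)(IK(KI)(IIK)I)
  [1] S(IS)I(SK(II)S)(IK(KI)(IIK)I)
  [2] IS(SK(II)S)(I(SK(II)S))(IK(KI)(IIK)I)
  [3] S(SK(II)S)(I(SK(II)S))(IK(KI)(IIK)I)
  [4] SK(II)S(IK(KI)(IIK)I)(I(SK(II)S)(IK(KI)(IIK)I))
  [5] KS(IIS)(IK(KI)(IIK)I)(I(SK(II)S)(IK(KI)(IIK)I))
  [6] S(IK(KI)(IIK)I)(I(SK(II)S)(IK(KI)(IIK)I))
  [7] S(K(KI)(IIK)I)(I(SK(II)S)(IK(KI)(IIK)I))
  [8] S(KII)(I(SK(II)S)(IK(KI)(IIK)I))
  [9] SI(I(SK(II)S)(IK(KI)(IIK)I))
  [10] SI(SK(II)S(IK(KI)(IIK)I))
  [11] SI(KS(IIS)(IK(KI)(IIK)I))
  [12] SI(S(IK(KI)(IIK)I))
  [13] SI(S(K(KI)(IIK)I))
  [14] SI(S(KII))
  [15] SI(SI)

Answer: DIFFERENT — A ⇓ K, B ⇓ SI(SI)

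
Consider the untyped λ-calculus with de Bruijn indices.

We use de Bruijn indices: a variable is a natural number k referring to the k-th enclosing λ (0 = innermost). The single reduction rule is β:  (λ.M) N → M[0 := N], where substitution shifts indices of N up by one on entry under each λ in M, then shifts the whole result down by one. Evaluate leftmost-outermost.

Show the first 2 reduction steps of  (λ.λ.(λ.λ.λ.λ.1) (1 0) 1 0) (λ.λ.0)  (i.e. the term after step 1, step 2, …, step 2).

  start: (λ.λ.(λ.λ.λ.λ.1) (1 0) 1 0) (λ.λ.0)
  →1  λ.(λ.λ.λ.λ.1) ((λ.λ.0) 0) (λ.λ.0) 0
  →2  λ.(λ.λ.λ.1) (λ.λ.0) 0

Answer: after 2 steps: λ.(λ.λ.λ.1) (λ.λ.0) 0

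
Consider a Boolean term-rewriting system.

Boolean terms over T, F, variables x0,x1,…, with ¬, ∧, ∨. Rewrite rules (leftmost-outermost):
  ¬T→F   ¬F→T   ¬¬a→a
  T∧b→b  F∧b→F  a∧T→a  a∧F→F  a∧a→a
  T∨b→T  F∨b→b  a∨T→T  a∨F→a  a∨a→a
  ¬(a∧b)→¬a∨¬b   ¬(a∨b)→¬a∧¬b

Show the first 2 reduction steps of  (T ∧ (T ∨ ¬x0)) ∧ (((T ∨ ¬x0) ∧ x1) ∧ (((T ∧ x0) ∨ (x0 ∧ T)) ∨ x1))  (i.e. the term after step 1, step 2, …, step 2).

Answer: after 2 steps: T ∧ (((T ∨ ¬x0) ∧ x1) ∧ (((T ∧ x0) ∨ (x0 ∧ T)) ∨ x1))

Reduction:
  start: (T ∧ (T ∨ ¬x0)) ∧ (((T ∨ ¬x0) ∧ x1) ∧ (((T ∧ x0) ∨ (x0 ∧ T)) ∨ x1))
  →1  (T ∨ ¬x0) ∧ (((T ∨ ¬x0) ∧ x1) ∧ (((T ∧ x0) ∨ (x0 ∧ T)) ∨ x1))
  →2  T ∧ (((T ∨ ¬x0) ∧ x1) ∧ (((T ∧ x0) ∨ (x0 ∧ T)) ∨ x1))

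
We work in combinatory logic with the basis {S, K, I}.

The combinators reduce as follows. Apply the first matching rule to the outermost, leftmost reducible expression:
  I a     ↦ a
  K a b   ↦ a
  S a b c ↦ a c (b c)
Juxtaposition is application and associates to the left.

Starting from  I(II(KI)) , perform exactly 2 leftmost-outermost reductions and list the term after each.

  start: I(II(KI))
  →1  II(KI)
  →2  I(KI)

Answer: after 2 steps: I(KI)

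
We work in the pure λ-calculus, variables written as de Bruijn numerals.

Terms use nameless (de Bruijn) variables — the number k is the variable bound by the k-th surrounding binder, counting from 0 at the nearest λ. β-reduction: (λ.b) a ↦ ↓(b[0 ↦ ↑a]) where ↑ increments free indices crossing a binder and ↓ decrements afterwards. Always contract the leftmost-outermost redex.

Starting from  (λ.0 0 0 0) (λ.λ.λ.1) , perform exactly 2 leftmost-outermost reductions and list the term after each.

  start: (λ.0 0 0 0) (λ.λ.λ.1)
  →1  (λ.λ.λ.1) (λ.λ.λ.1) (λ.λ.λ.1) (λ.λ.λ.1)
  →2  (λ.λ.1) (λ.λ.λ.1) (λ.λ.λ.1)

Answer: after 2 steps: (λ.λ.1) (λ.λ.λ.1) (λ.λ.λ.1)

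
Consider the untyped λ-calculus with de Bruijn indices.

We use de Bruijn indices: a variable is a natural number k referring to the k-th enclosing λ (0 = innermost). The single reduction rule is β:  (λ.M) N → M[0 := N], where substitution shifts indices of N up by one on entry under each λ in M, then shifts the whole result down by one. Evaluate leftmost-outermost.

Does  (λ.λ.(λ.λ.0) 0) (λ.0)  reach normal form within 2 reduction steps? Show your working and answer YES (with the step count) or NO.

Answer: YES — reaches normal form λ.λ.0 in 2 ≤ 2 steps

Derivation:
  start: (λ.λ.(λ.λ.0) 0) (λ.0)
  →1  λ.(λ.λ.0) 0
  →2  λ.λ.0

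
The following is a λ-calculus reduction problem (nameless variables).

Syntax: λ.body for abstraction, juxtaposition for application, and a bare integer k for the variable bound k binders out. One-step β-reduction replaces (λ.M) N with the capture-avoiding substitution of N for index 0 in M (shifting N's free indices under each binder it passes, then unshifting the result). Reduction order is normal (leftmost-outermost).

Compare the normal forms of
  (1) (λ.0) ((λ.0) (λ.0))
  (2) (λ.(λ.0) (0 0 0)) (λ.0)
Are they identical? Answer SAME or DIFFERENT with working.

Term A:
  start: (λ.0) ((λ.0) (λ.0))
  →1  (λ.0) (λ.0)
  →2  λ.0

Term B:
  start: (λ.(λ.0) (0 0 0)) (λ.0)
  →1  (λ.0) ((λ.0) (λ.0) (λ.0))
  →2  (λ.0) (λ.0) (λ.0)
  →3  (λ.0) (λ.0)
  →4  λ.0

Answer: SAME — A ⇓ λ.0, B ⇓ λ.0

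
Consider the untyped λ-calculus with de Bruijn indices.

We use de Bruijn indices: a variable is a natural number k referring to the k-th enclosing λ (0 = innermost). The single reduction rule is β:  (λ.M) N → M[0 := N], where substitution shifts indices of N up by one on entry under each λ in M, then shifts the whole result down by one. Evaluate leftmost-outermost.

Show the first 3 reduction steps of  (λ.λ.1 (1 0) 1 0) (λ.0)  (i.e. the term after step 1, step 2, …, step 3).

  start: (λ.λ.1 (1 0) 1 0) (λ.0)
  step 1: λ.(λ.0) ((λ.0) 0) (λ.0) 0
  step 2: λ.(λ.0) 0 (λ.0) 0
  step 3: λ.0 (λ.0) 0

Answer: after 3 steps: λ.0 (λ.0) 0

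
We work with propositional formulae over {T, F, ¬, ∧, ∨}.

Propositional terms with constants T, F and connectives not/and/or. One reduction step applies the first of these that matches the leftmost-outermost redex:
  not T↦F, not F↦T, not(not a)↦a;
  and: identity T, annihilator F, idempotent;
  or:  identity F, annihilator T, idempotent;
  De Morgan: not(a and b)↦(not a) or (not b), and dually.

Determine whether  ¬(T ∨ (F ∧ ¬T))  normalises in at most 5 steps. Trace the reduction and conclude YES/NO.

  start: ¬(T ∨ (F ∧ ¬T))
  →1  ¬T ∧ ¬(F ∧ ¬T)
  →2  F ∧ ¬(F ∧ ¬T)
  →3  F

Answer: YES — reaches normal form F in 3 ≤ 5 steps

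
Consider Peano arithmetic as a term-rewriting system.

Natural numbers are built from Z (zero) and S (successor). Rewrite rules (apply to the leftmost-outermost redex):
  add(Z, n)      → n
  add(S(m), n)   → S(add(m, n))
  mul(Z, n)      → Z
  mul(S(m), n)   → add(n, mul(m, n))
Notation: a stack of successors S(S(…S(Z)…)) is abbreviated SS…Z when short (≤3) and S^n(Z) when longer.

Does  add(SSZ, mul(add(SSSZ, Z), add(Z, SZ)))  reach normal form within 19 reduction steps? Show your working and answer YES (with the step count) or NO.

Answer: NO — after 19 steps the term is S(S(S(S(S(mul(Z, add(Z, SZ))))))), not yet normal

Working:
  start: add(SSZ, mul(add(SSSZ, Z), add(Z, SZ)))
  step 1: S(add(SZ, mul(add(SSSZ, Z), add(Z, SZ))))
  step 2: S(S(add(Z, mul(add(SSSZ, Z), add(Z, SZ)))))
  step 3: S(S(mul(add(SSSZ, Z), add(Z, SZ))))
  step 4: S(S(mul(S(add(SSZ, Z)), add(Z, SZ))))
  step 5: S(S(add(add(Z, SZ), mul(add(SSZ, Z), add(Z, SZ)))))
  step 6: S(S(add(SZ, mul(add(SSZ, Z), add(Z, SZ)))))
  step 7: S(S(S(add(Z, mul(add(SSZ, Z), add(Z, SZ))))))
  step 8: S(S(S(mul(add(SSZ, Z), add(Z, SZ)))))
  step 9: S(S(S(mul(S(add(SZ, Z)), add(Z, SZ)))))
  step 10: S(S(S(add(add(Z, SZ), mul(add(SZ, Z), add(Z, SZ))))))
  step 11: S(S(S(add(SZ, mul(add(SZ, Z), add(Z, SZ))))))
  step 12: S(S(S(S(add(Z, mul(add(SZ, Z), add(Z, SZ)))))))
  step 13: S(S(S(S(mul(add(SZ, Z), add(Z, SZ))))))
  step 14: S(S(S(S(mul(S(add(Z, Z)), add(Z, SZ))))))
  step 15: S(S(S(S(add(add(Z, SZ), mul(add(Z, Z), add(Z, SZ)))))))
  step 16: S(S(S(S(add(SZ, mul(add(Z, Z), add(Z, SZ)))))))
  step 17: S(S(S(S(S(add(Z, mul(add(Z, Z), add(Z, SZ))))))))
  step 18: S(S(S(S(S(mul(add(Z, Z), add(Z, SZ)))))))
  step 19: S(S(S(S(S(mul(Z, add(Z, SZ)))))))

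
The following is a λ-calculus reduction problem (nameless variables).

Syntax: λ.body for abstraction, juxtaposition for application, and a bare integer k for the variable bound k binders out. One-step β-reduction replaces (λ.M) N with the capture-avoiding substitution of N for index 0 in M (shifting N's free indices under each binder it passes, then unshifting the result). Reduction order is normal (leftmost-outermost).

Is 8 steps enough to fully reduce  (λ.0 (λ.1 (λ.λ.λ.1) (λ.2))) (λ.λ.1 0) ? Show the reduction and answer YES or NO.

  start: (λ.0 (λ.1 (λ.λ.λ.1) (λ.2))) (λ.λ.1 0)
  [1] (λ.λ.1 0) (λ.(λ.λ.1 0) (λ.λ.λ.1) (λ.λ.λ.1 0))
  [2] λ.(λ.(λ.λ.1 0) (λ.λ.λ.1) (λ.λ.λ.1 0)) 0
  [3] λ.(λ.λ.1 0) (λ.λ.λ.1) (λ.λ.λ.1 0)
  [4] λ.(λ.(λ.λ.λ.1) 0) (λ.λ.λ.1 0)
  [5] λ.(λ.λ.λ.1) (λ.λ.λ.1 0)
  [6] λ.λ.λ.1

Answer: YES — reaches normal form λ.λ.λ.1 in 6 ≤ 8 steps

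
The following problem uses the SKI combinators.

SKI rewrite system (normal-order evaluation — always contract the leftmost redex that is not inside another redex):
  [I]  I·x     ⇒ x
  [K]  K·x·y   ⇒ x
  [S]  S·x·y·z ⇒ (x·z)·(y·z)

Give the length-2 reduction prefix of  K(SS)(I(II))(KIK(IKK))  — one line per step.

Answer: after 2 steps: SS(I(IKK))

Derivation:
  start: K(SS)(I(II))(KIK(IKK))
  →1  SS(KIK(IKK))
  →2  SS(I(IKK))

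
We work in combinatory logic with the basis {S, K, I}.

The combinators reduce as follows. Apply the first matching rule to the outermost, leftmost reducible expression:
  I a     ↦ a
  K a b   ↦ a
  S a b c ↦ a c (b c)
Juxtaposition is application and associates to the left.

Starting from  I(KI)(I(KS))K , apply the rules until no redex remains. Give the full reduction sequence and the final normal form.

Answer: normal form = K  (in 3 steps)

Reduction:
  start: I(KI)(I(KS))K
  step 1: KI(I(KS))K
  step 2: IK
  step 3: K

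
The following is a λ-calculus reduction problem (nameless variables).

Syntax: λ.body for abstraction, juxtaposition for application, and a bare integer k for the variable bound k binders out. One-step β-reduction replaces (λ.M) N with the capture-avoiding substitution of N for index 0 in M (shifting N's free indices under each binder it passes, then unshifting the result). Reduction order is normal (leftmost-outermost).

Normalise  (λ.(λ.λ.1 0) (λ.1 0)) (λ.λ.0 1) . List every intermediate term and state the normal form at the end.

Answer: normal form = λ.λ.0 1  (in 4 steps)

Reduction:
  start: (λ.(λ.λ.1 0) (λ.1 0)) (λ.λ.0 1)
  [1] (λ.λ.1 0) (λ.(λ.λ.0 1) 0)
  [2] λ.(λ.(λ.λ.0 1) 0) 0
  [3] λ.(λ.λ.0 1) 0
  [4] λ.λ.0 1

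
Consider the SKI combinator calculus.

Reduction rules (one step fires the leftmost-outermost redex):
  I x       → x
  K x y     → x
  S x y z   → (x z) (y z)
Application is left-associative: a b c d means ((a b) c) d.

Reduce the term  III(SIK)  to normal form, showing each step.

  start: III(SIK)
  step 1: II(SIK)
  step 2: I(SIK)
  step 3: SIK

Answer: normal form = SIK  (in 3 steps)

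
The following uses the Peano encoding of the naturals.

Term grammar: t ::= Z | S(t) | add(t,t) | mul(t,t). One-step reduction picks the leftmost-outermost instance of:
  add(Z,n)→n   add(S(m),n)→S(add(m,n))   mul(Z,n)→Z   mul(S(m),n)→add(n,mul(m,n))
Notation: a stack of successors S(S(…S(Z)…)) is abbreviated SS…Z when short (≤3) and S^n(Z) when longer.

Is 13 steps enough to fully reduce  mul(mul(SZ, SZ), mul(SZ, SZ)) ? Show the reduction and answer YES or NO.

  start: mul(mul(SZ, SZ), mul(SZ, SZ))
  step 1: mul(add(SZ, mul(Z, SZ)), mul(SZ, SZ))
  step 2: mul(S(add(Z, mul(Z, SZ))), mul(SZ, SZ))
  step 3: add(mul(SZ, SZ), mul(add(Z, mul(Z, SZ)), mul(SZ, SZ)))
  step 4: add(add(SZ, mul(Z, SZ)), mul(add(Z, mul(Z, SZ)), mul(SZ, SZ)))
  step 5: add(S(add(Z, mul(Z, SZ))), mul(add(Z, mul(Z, SZ)), mul(SZ, SZ)))
  step 6: S(add(add(Z, mul(Z, SZ)), mul(add(Z, mul(Z, SZ)), mul(SZ, SZ))))
  step 7: S(add(mul(Z, SZ), mul(add(Z, mul(Z, SZ)), mul(SZ, SZ))))
  step 8: S(add(Z, mul(add(Z, mul(Z, SZ)), mul(SZ, SZ))))
  step 9: S(mul(add(Z, mul(Z, SZ)), mul(SZ, SZ)))
  step 10: S(mul(mul(Z, SZ), mul(SZ, SZ)))
  step 11: S(mul(Z, mul(SZ, SZ)))
  step 12: SZ

Answer: YES — reaches normal form SZ in 12 ≤ 13 steps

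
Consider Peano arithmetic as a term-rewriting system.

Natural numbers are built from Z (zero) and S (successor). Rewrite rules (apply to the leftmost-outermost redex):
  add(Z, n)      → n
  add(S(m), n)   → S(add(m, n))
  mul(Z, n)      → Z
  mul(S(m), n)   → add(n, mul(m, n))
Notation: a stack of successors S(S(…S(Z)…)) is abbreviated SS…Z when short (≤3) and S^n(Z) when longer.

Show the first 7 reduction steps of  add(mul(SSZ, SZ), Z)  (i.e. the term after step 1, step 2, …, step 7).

Answer: after 7 steps: S(S(add(add(Z, mul(Z, SZ)), Z)))

Working:
  start: add(mul(SSZ, SZ), Z)
  [1] add(add(SZ, mul(SZ, SZ)), Z)
  [2] add(S(add(Z, mul(SZ, SZ))), Z)
  [3] S(add(add(Z, mul(SZ, SZ)), Z))
  [4] S(add(mul(SZ, SZ), Z))
  [5] S(add(add(SZ, mul(Z, SZ)), Z))
  [6] S(add(S(add(Z, mul(Z, SZ))), Z))
  [7] S(S(add(add(Z, mul(Z, SZ)), Z)))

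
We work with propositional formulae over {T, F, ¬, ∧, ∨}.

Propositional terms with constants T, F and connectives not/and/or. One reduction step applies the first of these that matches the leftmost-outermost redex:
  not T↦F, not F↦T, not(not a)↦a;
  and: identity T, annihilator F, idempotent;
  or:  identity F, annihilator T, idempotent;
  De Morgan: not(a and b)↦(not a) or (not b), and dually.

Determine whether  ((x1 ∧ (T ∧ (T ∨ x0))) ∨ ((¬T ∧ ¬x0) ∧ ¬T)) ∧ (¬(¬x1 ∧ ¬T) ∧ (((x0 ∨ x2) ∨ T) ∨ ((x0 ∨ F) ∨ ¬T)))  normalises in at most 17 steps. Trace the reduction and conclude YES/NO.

  start: ((x1 ∧ (T ∧ (T ∨ x0))) ∨ ((¬T ∧ ¬x0) ∧ ¬T)) ∧ (¬(¬x1 ∧ ¬T) ∧ (((x0 ∨ x2) ∨ T) ∨ ((x0 ∨ F) ∨ ¬T)))
  →1  ((x1 ∧ (T ∨ x0)) ∨ ((¬T ∧ ¬x0) ∧ ¬T)) ∧ (¬(¬x1 ∧ ¬T) ∧ (((x0 ∨ x2) ∨ T) ∨ ((x0 ∨ F) ∨ ¬T)))
  →2  ((x1 ∧ T) ∨ ((¬T ∧ ¬x0) ∧ ¬T)) ∧ (¬(¬x1 ∧ ¬T) ∧ (((x0 ∨ x2) ∨ T) ∨ ((x0 ∨ F) ∨ ¬T)))
  →3  (x1 ∨ ((¬T ∧ ¬x0) ∧ ¬T)) ∧ (¬(¬x1 ∧ ¬T) ∧ (((x0 ∨ x2) ∨ T) ∨ ((x0 ∨ F) ∨ ¬T)))
  →4  (x1 ∨ ((F ∧ ¬x0) ∧ ¬T)) ∧ (¬(¬x1 ∧ ¬T) ∧ (((x0 ∨ x2) ∨ T) ∨ ((x0 ∨ F) ∨ ¬T)))
  →5  (x1 ∨ (F ∧ ¬T)) ∧ (¬(¬x1 ∧ ¬T) ∧ (((x0 ∨ x2) ∨ T) ∨ ((x0 ∨ F) ∨ ¬T)))
  →6  (x1 ∨ F) ∧ (¬(¬x1 ∧ ¬T) ∧ (((x0 ∨ x2) ∨ T) ∨ ((x0 ∨ F) ∨ ¬T)))
  →7  x1 ∧ (¬(¬x1 ∧ ¬T) ∧ (((x0 ∨ x2) ∨ T) ∨ ((x0 ∨ F) ∨ ¬T)))
  →8  x1 ∧ ((¬¬x1 ∨ ¬¬T) ∧ (((x0 ∨ x2) ∨ T) ∨ ((x0 ∨ F) ∨ ¬T)))
  →9  x1 ∧ ((x1 ∨ ¬¬T) ∧ (((x0 ∨ x2) ∨ T) ∨ ((x0 ∨ F) ∨ ¬T)))
  →10  x1 ∧ ((x1 ∨ T) ∧ (((x0 ∨ x2) ∨ T) ∨ ((x0 ∨ F) ∨ ¬T)))
  →11  x1 ∧ (T ∧ (((x0 ∨ x2) ∨ T) ∨ ((x0 ∨ F) ∨ ¬T)))
  →12  x1 ∧ (((x0 ∨ x2) ∨ T) ∨ ((x0 ∨ F) ∨ ¬T))
  →13  x1 ∧ (T ∨ ((x0 ∨ F) ∨ ¬T))
  →14  x1 ∧ T
  →15  x1

Answer: YES — reaches normal form x1 in 15 ≤ 17 steps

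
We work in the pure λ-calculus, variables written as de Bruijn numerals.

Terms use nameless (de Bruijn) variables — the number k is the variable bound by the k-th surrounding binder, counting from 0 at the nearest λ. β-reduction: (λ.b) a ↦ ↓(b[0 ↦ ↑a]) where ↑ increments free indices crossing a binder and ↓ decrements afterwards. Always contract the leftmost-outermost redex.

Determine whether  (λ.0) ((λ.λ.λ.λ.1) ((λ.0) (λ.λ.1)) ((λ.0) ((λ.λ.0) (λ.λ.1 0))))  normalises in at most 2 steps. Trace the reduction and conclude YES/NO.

  start: (λ.0) ((λ.λ.λ.λ.1) ((λ.0) (λ.λ.1)) ((λ.0) ((λ.λ.0) (λ.λ.1 0))))
  step 1: (λ.λ.λ.λ.1) ((λ.0) (λ.λ.1)) ((λ.0) ((λ.λ.0) (λ.λ.1 0)))
  step 2: (λ.λ.λ.1) ((λ.0) ((λ.λ.0) (λ.λ.1 0)))

Answer: NO — after 2 steps the term is (λ.λ.λ.1) ((λ.0) ((λ.λ.0) (λ.λ.1 0))), not yet normal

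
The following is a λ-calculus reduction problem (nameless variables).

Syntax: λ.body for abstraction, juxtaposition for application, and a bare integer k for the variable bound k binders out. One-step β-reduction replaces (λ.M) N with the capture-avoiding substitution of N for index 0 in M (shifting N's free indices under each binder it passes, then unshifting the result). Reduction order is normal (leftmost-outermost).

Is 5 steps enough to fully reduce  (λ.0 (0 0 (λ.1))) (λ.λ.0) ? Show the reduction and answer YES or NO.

  start: (λ.0 (0 0 (λ.1))) (λ.λ.0)
  step 1: (λ.λ.0) ((λ.λ.0) (λ.λ.0) (λ.λ.λ.0))
  step 2: λ.0

Answer: YES — reaches normal form λ.0 in 2 ≤ 5 steps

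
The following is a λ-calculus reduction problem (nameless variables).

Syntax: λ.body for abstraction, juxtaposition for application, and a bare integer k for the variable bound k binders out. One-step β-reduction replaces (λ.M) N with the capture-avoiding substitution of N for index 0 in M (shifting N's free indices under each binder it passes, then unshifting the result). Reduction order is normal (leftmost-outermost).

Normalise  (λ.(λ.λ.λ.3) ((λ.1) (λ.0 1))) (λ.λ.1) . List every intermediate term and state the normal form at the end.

  start: (λ.(λ.λ.λ.3) ((λ.1) (λ.0 1))) (λ.λ.1)
  →1  (λ.λ.λ.λ.λ.1) ((λ.λ.λ.1) (λ.0 (λ.λ.1)))
  →2  λ.λ.λ.λ.1

Answer: normal form = λ.λ.λ.λ.1  (in 2 steps)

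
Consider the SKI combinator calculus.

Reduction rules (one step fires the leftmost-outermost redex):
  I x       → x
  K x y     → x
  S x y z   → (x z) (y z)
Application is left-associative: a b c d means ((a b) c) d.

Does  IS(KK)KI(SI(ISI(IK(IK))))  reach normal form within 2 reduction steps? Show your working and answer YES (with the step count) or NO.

Answer: NO — after 2 steps the term is KKI(KI)(SI(ISI(IK(IK)))), not yet normal

Working:
  start: IS(KK)KI(SI(ISI(IK(IK))))
  step 1: S(KK)KI(SI(ISI(IK(IK))))
  step 2: KKI(KI)(SI(ISI(IK(IK))))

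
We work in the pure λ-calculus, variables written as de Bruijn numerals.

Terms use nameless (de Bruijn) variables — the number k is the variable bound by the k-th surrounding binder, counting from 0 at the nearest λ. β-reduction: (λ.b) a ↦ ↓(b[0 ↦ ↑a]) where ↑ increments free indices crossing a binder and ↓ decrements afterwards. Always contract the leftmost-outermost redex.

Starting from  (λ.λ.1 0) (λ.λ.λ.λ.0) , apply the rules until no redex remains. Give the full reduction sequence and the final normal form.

  start: (λ.λ.1 0) (λ.λ.λ.λ.0)
  step 1: λ.(λ.λ.λ.λ.0) 0
  step 2: λ.λ.λ.λ.0

Answer: normal form = λ.λ.λ.λ.0  (in 2 steps)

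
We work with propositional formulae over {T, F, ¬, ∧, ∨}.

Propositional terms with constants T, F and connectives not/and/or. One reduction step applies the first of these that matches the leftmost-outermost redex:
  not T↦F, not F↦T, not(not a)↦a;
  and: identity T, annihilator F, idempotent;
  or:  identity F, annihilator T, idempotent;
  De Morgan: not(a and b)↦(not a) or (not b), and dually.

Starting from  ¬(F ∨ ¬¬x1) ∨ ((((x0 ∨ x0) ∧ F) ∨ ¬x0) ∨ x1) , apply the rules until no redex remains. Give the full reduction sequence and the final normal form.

Answer: normal form = ¬x1 ∨ (¬x0 ∨ x1)  (in 6 steps)

Reduction:
  start: ¬(F ∨ ¬¬x1) ∨ ((((x0 ∨ x0) ∧ F) ∨ ¬x0) ∨ x1)
  step 1: (¬F ∧ ¬¬¬x1) ∨ ((((x0 ∨ x0) ∧ F) ∨ ¬x0) ∨ x1)
  step 2: (T ∧ ¬¬¬x1) ∨ ((((x0 ∨ x0) ∧ F) ∨ ¬x0) ∨ x1)
  step 3: ¬¬¬x1 ∨ ((((x0 ∨ x0) ∧ F) ∨ ¬x0) ∨ x1)
  step 4: ¬x1 ∨ ((((x0 ∨ x0) ∧ F) ∨ ¬x0) ∨ x1)
  step 5: ¬x1 ∨ ((F ∨ ¬x0) ∨ x1)
  step 6: ¬x1 ∨ (¬x0 ∨ x1)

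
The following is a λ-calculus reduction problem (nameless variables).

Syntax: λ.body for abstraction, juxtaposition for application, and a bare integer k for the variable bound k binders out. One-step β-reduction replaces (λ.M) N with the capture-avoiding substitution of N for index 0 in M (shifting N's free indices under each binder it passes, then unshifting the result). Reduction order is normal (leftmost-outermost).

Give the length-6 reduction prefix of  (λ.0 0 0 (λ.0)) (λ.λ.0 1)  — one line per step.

  start: (λ.0 0 0 (λ.0)) (λ.λ.0 1)
  [1] (λ.λ.0 1) (λ.λ.0 1) (λ.λ.0 1) (λ.0)
  [2] (λ.0 (λ.λ.0 1)) (λ.λ.0 1) (λ.0)
  [3] (λ.λ.0 1) (λ.λ.0 1) (λ.0)
  [4] (λ.0 (λ.λ.0 1)) (λ.0)
  [5] (λ.0) (λ.λ.0 1)
  [6] λ.λ.0 1

Answer: after 6 steps: λ.λ.0 1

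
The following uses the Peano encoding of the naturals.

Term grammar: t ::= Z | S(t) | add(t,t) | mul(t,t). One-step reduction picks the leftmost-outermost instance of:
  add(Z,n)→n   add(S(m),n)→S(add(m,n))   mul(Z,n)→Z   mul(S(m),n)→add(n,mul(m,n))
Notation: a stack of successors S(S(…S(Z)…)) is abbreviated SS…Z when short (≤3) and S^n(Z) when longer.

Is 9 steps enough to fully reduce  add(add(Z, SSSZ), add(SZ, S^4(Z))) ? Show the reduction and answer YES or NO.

Answer: YES — reaches normal form S^8(Z) in 7 ≤ 9 steps

Working:
  start: add(add(Z, SSSZ), add(SZ, S^4(Z)))
  [1] add(SSSZ, add(SZ, S^4(Z)))
  [2] S(add(SSZ, add(SZ, S^4(Z))))
  [3] S(S(add(SZ, add(SZ, S^4(Z)))))
  [4] S(S(S(add(Z, add(SZ, S^4(Z))))))
  [5] S(S(S(add(SZ, S^4(Z)))))
  [6] S(S(S(S(add(Z, S^4(Z))))))
  [7] S^8(Z)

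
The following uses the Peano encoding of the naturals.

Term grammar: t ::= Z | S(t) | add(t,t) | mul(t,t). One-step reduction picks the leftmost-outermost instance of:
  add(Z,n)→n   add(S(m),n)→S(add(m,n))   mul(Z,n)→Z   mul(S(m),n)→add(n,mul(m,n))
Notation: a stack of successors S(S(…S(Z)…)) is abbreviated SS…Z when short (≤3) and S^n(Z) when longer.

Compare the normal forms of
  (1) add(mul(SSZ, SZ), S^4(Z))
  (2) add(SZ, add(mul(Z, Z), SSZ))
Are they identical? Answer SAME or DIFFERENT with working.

Term A:
  start: add(mul(SSZ, SZ), S^4(Z))
  step 1: add(add(SZ, mul(SZ, SZ)), S^4(Z))
  step 2: add(S(add(Z, mul(SZ, SZ))), S^4(Z))
  step 3: S(add(add(Z, mul(SZ, SZ)), S^4(Z)))
  step 4: S(add(mul(SZ, SZ), S^4(Z)))
  step 5: S(add(add(SZ, mul(Z, SZ)), S^4(Z)))
  step 6: S(add(S(add(Z, mul(Z, SZ))), S^4(Z)))
  step 7: S(S(add(add(Z, mul(Z, SZ)), S^4(Z))))
  step 8: S(S(add(mul(Z, SZ), S^4(Z))))
  step 9: S(S(add(Z, S^4(Z))))
  step 10: S^6(Z)

Term B:
  start: add(SZ, add(mul(Z, Z), SSZ))
  step 1: S(add(Z, add(mul(Z, Z), SSZ)))
  step 2: S(add(mul(Z, Z), SSZ))
  step 3: S(add(Z, SSZ))
  step 4: SSSZ

Answer: DIFFERENT — A ⇓ S^6(Z), B ⇓ SSSZ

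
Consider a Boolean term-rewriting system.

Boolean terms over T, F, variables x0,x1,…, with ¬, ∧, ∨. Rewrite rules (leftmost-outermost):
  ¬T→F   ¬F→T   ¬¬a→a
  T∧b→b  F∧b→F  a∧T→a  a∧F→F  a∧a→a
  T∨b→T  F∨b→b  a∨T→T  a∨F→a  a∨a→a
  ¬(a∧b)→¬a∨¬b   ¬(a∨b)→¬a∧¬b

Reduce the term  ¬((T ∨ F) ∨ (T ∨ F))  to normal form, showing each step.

  start: ¬((T ∨ F) ∨ (T ∨ F))
  →1  ¬(T ∨ F) ∧ ¬(T ∨ F)
  →2  ¬(T ∨ F)
  →3  ¬T ∧ ¬F
  →4  F ∧ ¬F
  →5  F

Answer: normal form = F  (in 5 steps)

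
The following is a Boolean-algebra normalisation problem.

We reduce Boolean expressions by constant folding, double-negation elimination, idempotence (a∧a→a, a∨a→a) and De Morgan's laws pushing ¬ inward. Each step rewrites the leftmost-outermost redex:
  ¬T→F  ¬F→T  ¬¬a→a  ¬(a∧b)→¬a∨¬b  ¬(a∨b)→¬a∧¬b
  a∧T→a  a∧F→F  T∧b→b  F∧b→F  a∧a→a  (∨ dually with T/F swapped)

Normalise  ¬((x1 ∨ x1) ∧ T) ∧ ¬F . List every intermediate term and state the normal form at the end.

Answer: normal form = ¬x1  (in 7 steps)

Working:
  start: ¬((x1 ∨ x1) ∧ T) ∧ ¬F
  step 1: (¬(x1 ∨ x1) ∨ ¬T) ∧ ¬F
  step 2: ((¬x1 ∧ ¬x1) ∨ ¬T) ∧ ¬F
  step 3: (¬x1 ∨ ¬T) ∧ ¬F
  step 4: (¬x1 ∨ F) ∧ ¬F
  step 5: ¬x1 ∧ ¬F
  step 6: ¬x1 ∧ T
  step 7: ¬x1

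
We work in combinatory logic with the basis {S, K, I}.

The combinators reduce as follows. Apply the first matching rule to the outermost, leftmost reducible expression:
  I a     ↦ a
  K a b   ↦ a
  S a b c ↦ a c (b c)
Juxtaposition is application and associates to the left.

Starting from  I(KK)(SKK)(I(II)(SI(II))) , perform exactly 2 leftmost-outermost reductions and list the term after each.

  start: I(KK)(SKK)(I(II)(SI(II)))
  step 1: KK(SKK)(I(II)(SI(II)))
  step 2: K(I(II)(SI(II)))

Answer: after 2 steps: K(I(II)(SI(II)))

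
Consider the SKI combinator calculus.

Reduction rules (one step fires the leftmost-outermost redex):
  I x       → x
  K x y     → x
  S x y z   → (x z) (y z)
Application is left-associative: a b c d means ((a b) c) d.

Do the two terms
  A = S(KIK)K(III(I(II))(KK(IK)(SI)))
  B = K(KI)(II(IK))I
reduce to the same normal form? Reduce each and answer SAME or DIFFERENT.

Term A:
  start: S(KIK)K(III(I(II))(KK(IK)(SI)))
  step 1: KIK(III(I(II))(KK(IK)(SI)))(K(III(I(II))(KK(IK)(SI))))
  step 2: I(III(I(II))(KK(IK)(SI)))(K(III(I(II))(KK(IK)(SI))))
  step 3: III(I(II))(KK(IK)(SI))(K(III(I(II))(KK(IK)(SI))))
  step 4: II(I(II))(KK(IK)(SI))(K(III(I(II))(KK(IK)(SI))))
  step 5: I(I(II))(KK(IK)(SI))(K(III(I(II))(KK(IK)(SI))))
  step 6: I(II)(KK(IK)(SI))(K(III(I(II))(KK(IK)(SI))))
  step 7: II(KK(IK)(SI))(K(III(I(II))(KK(IK)(SI))))
  step 8: I(KK(IK)(SI))(K(III(I(II))(KK(IK)(SI))))
  step 9: KK(IK)(SI)(K(III(I(II))(KK(IK)(SI))))
  step 10: K(SI)(K(III(I(II))(KK(IK)(SI))))
  step 11: SI

Term B:
  start: K(KI)(II(IK))I
  step 1: KII
  step 2: I

Answer: DIFFERENT — A ⇓ SI, B ⇓ I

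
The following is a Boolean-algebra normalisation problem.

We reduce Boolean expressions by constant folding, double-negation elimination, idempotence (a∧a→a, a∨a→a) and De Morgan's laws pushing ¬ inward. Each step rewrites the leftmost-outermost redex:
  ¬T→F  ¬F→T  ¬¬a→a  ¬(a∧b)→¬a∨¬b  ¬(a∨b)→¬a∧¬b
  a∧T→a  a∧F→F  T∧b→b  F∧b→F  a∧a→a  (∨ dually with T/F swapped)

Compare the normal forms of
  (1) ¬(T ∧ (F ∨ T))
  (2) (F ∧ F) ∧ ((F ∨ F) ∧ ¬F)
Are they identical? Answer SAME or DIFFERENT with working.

Term A:
  start: ¬(T ∧ (F ∨ T))
  →1  ¬T ∨ ¬(F ∨ T)
  →2  F ∨ ¬(F ∨ T)
  →3  ¬(F ∨ T)
  →4  ¬F ∧ ¬T
  →5  T ∧ ¬T
  →6  ¬T
  →7  F

Term B:
  start: (F ∧ F) ∧ ((F ∨ F) ∧ ¬F)
  →1  F ∧ ((F ∨ F) ∧ ¬F)
  →2  F

Answer: SAME — A ⇓ F, B ⇓ F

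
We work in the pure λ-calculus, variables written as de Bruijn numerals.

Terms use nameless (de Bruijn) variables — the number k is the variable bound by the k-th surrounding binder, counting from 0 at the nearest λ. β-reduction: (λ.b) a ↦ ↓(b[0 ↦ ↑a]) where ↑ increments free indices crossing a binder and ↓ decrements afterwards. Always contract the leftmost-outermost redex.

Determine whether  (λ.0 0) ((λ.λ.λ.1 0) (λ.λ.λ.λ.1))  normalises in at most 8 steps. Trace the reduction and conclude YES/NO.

  start: (λ.0 0) ((λ.λ.λ.1 0) (λ.λ.λ.λ.1))
  [1] (λ.λ.λ.1 0) (λ.λ.λ.λ.1) ((λ.λ.λ.1 0) (λ.λ.λ.λ.1))
  [2] (λ.λ.1 0) ((λ.λ.λ.1 0) (λ.λ.λ.λ.1))
  [3] λ.(λ.λ.λ.1 0) (λ.λ.λ.λ.1) 0
  [4] λ.(λ.λ.1 0) 0
  [5] λ.λ.1 0

Answer: YES — reaches normal form λ.λ.1 0 in 5 ≤ 8 steps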